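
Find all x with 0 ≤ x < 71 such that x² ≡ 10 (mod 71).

9, 62

Since 71 ≡ 3 (mod 4), a square root of 10 is 10^((71+1)/4) = 10^18 mod 71.
Repeated squaring: 10^2≡29, 10^4≡60, 10^8≡50, 10^16≡15 (mod 71).
10^18 = 10^(16+2) ≡ 9 (mod 71).
Check: 9² = 81 ≡ 10 (mod 71). The two roots are 9 and 62.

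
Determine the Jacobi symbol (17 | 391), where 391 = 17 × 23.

0

Reciprocity: 17 ≡ 1 and 391 ≡ 3 (mod 4), so (17/391) = +(391/17).
Reduce top mod 17: now compute (0/17).
Top reduces to 0: gcd > 1, so the symbol is 0.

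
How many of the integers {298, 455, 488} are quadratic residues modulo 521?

(298/521) = -1 → non-residue.
(455/521) = -1 → non-residue.
(488/521) = -1 → non-residue.
Total quadratic residues among the 3: 0.

0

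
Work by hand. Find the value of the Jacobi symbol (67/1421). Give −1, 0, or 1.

1

Reciprocity: 67 ≡ 3 and 1421 ≡ 1 (mod 4), so (67/1421) = +(1421/67).
Reduce top mod 67: now compute (14/67).
Pull out 2: since 67 ≡ 3 (mod 8), (2/67) = -1.
Reciprocity: 7 ≡ 3 and 67 ≡ 3 (mod 4), so (7/67) = −(67/7).
Reduce top mod 7: now compute (4/7).
Pull out 2^2: since 7 ≡ 7 (mod 8), (2/7) = +1, so (2/7)^2 = +1.
Reached (1/7) = 1. Collecting the sign flips along the way, the symbol is +1.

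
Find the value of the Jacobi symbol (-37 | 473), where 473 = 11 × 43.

First reduce: -37 ≡ 436 (mod 473).
Pull out 2^2: since 473 ≡ 1 (mod 8), (2/473) = +1, so (2/473)^2 = +1.
Reciprocity: 109 ≡ 1 and 473 ≡ 1 (mod 4), so (109/473) = +(473/109).
Reduce top mod 109: now compute (37/109).
Reciprocity: 37 ≡ 1 and 109 ≡ 1 (mod 4), so (37/109) = +(109/37).
Reduce top mod 37: now compute (35/37).
Reciprocity: 35 ≡ 3 and 37 ≡ 1 (mod 4), so (35/37) = +(37/35).
Reduce top mod 35: now compute (2/35).
Pull out 2: since 35 ≡ 3 (mod 8), (2/35) = -1.
Reached (1/35) = 1. Collecting the sign flips along the way, the symbol is -1.

-1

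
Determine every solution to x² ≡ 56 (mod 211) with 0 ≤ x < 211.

30, 181

Since 211 ≡ 3 (mod 4), a square root of 56 is 56^((211+1)/4) = 56^53 mod 211.
Repeated squaring: 56^2≡182, 56^4≡208, 56^8≡9, 56^16≡81, 56^32≡20 (mod 211).
56^53 = 56^(32+16+4+1) ≡ 30 (mod 211).
Check: 30² = 900 ≡ 56 (mod 211). The two roots are 30 and 181.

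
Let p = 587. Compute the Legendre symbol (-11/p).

1

First reduce: -11 ≡ 576 (mod 587).
Pull out 2^6: since 587 ≡ 3 (mod 8), (2/587) = -1, so (2/587)^6 = +1.
Reciprocity: 9 ≡ 1 and 587 ≡ 3 (mod 4), so (9/587) = +(587/9).
Reduce top mod 9: now compute (2/9).
Pull out 2: since 9 ≡ 1 (mod 8), (2/9) = +1.
Reached (1/9) = 1. Collecting the sign flips along the way, the symbol is +1.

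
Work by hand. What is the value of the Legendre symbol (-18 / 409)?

First reduce: -18 ≡ 391 (mod 409).
Reciprocity: 391 ≡ 3 and 409 ≡ 1 (mod 4), so (391/409) = +(409/391).
Reduce top mod 391: now compute (18/391).
Pull out 2: since 391 ≡ 7 (mod 8), (2/391) = +1.
Reciprocity: 9 ≡ 1 and 391 ≡ 3 (mod 4), so (9/391) = +(391/9).
Reduce top mod 9: now compute (4/9).
Pull out 2^2: since 9 ≡ 1 (mod 8), (2/9) = +1, so (2/9)^2 = +1.
Reached (1/9) = 1. Collecting the sign flips along the way, the symbol is +1.

1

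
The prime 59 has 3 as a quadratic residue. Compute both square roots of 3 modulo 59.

Since 59 ≡ 3 (mod 4), a square root of 3 is 3^((59+1)/4) = 3^15 mod 59.
Repeated squaring: 3^2≡9, 3^4≡22, 3^8≡12 (mod 59).
3^15 = 3^(8+4+2+1) ≡ 48 (mod 59).
Check: 48² = 2304 ≡ 3 (mod 59). The two roots are 11 and 48.

11, 48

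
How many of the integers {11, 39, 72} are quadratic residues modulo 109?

(11/109) = -1 → non-residue.
(39/109) = -1 → non-residue.
(72/109) = -1 → non-residue.
Total quadratic residues among the 3: 0.

0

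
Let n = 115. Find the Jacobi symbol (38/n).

1

Pull out 2: since 115 ≡ 3 (mod 8), (2/115) = -1.
Reciprocity: 19 ≡ 3 and 115 ≡ 3 (mod 4), so (19/115) = −(115/19).
Reduce top mod 19: now compute (1/19).
Reached (1/19) = 1. Collecting the sign flips along the way, the symbol is +1.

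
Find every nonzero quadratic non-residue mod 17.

Square k = 1,…,8 (k and 17−k give the same square):
1²=1, 2²=4, 3²=9, 4²=16, 5²≡8, 6²≡2, 7²≡15, 8²≡13 (mod 17).
The residues are {1, 2, 4, 8, 9, 13, 15, 16}; the non-residues are the remaining 8 nonzero classes.

3,5,6,7,10,11,12,14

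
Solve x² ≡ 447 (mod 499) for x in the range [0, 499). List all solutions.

148, 351

Since 499 ≡ 3 (mod 4), a square root of 447 is 447^((499+1)/4) = 447^125 mod 499.
Repeated squaring: 447^2≡209, 447^4≡268, 447^8≡467, 447^16≡26, 447^32≡177, 447^64≡391 (mod 499).
447^125 = 447^(64+32+16+8+4+1) ≡ 351 (mod 499).
Check: 351² = 123201 ≡ 447 (mod 499). The two roots are 148 and 351.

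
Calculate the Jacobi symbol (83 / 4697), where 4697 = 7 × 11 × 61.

Reciprocity: 83 ≡ 3 and 4697 ≡ 1 (mod 4), so (83/4697) = +(4697/83).
Reduce top mod 83: now compute (49/83).
Reciprocity: 49 ≡ 1 and 83 ≡ 3 (mod 4), so (49/83) = +(83/49).
Reduce top mod 49: now compute (34/49).
Pull out 2: since 49 ≡ 1 (mod 8), (2/49) = +1.
Reciprocity: 17 ≡ 1 and 49 ≡ 1 (mod 4), so (17/49) = +(49/17).
Reduce top mod 17: now compute (15/17).
Reciprocity: 15 ≡ 3 and 17 ≡ 1 (mod 4), so (15/17) = +(17/15).
Reduce top mod 15: now compute (2/15).
Pull out 2: since 15 ≡ 7 (mod 8), (2/15) = +1.
Reached (1/15) = 1. Collecting the sign flips along the way, the symbol is +1.

1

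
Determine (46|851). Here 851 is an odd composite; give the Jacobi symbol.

Pull out 2: since 851 ≡ 3 (mod 8), (2/851) = -1.
Reciprocity: 23 ≡ 3 and 851 ≡ 3 (mod 4), so (23/851) = −(851/23).
Reduce top mod 23: now compute (0/23).
Top reduces to 0: gcd > 1, so the symbol is 0.

0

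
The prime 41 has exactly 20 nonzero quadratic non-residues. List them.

3 6 7 11 12 13 14 15 17 19 22 24 26 27 28 29 30 34 35 38

Square k = 1,…,20 (k and 41−k give the same square):
1²=1, 2²=4, 3²=9, 4²=16, 5²=25, 6²=36, 7²≡8, 8²≡23, 9²≡40, 10²≡18, 11²≡39, 12²≡21, 13²≡5, 14²≡32, 15²≡20, 16²≡10, 17²≡2, 18²≡37, 19²≡33, 20²≡31 (mod 41).
The residues are {1, 2, 4, 5, 8, 9, 10, 16, 18, 20, 21, 23, 25, 31, 32, 33, 36, 37, 39, 40}; the non-residues are the remaining 20 nonzero classes.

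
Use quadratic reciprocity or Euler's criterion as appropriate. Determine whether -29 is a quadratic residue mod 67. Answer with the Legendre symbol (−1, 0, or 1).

First reduce: -29 ≡ 38 (mod 67).
Pull out 2: since 67 ≡ 3 (mod 8), (2/67) = -1.
Reciprocity: 19 ≡ 3 and 67 ≡ 3 (mod 4), so (19/67) = −(67/19).
Reduce top mod 19: now compute (10/19).
Pull out 2: since 19 ≡ 3 (mod 8), (2/19) = -1.
Reciprocity: 5 ≡ 1 and 19 ≡ 3 (mod 4), so (5/19) = +(19/5).
Reduce top mod 5: now compute (4/5).
Pull out 2^2: since 5 ≡ 5 (mod 8), (2/5) = -1, so (2/5)^2 = +1.
Reached (1/5) = 1. Collecting the sign flips along the way, the symbol is -1.

-1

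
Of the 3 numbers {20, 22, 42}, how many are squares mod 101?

(20/101) = +1 → QR.
(22/101) = +1 → QR.
(42/101) = -1 → non-residue.
Total quadratic residues among the 3: 2.

2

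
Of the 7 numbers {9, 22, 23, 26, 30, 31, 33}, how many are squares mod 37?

4

(9/37) = +1 → QR.
(22/37) = -1 → non-residue.
(23/37) = -1 → non-residue.
(26/37) = +1 → QR.
(30/37) = +1 → QR.
(31/37) = -1 → non-residue.
(33/37) = +1 → QR.
Total quadratic residues among the 7: 4.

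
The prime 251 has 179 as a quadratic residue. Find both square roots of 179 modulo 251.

Since 251 ≡ 3 (mod 4), a square root of 179 is 179^((251+1)/4) = 179^63 mod 251.
Repeated squaring: 179^2≡164, 179^4≡39, 179^8≡15, 179^16≡225, 179^32≡174 (mod 251).
179^63 = 179^(32+16+8+4+2+1) ≡ 207 (mod 251).
Check: 207² = 42849 ≡ 179 (mod 251). The two roots are 44 and 207.

44, 207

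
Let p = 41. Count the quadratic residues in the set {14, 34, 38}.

(14/41) = -1 → non-residue.
(34/41) = -1 → non-residue.
(38/41) = -1 → non-residue.
Total quadratic residues among the 3: 0.

0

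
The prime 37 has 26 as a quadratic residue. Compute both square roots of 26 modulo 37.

37 ≡ 1 (mod 4), so we find a root by search.
Trying successive values, 10² = 100 ≡ 26 (mod 37). The other root is 37 − 10 = 27.

10, 27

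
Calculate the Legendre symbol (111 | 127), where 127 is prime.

-1

Reciprocity: 111 ≡ 3 and 127 ≡ 3 (mod 4), so (111/127) = −(127/111).
Reduce top mod 111: now compute (16/111).
Pull out 2^4: since 111 ≡ 7 (mod 8), (2/111) = +1, so (2/111)^4 = +1.
Reached (1/111) = 1. Collecting the sign flips along the way, the symbol is -1.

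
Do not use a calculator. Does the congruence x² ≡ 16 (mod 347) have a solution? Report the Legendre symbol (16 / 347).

Euler's criterion: (16/347) ≡ 16^173 (mod 347).
16^2 ≡ 256 (mod 347)
16^4 ≡ 300 (mod 347)
16^8 ≡ 127 (mod 347)
16^16 ≡ 167 (mod 347)
16^32 ≡ 129 (mod 347)
16^64 ≡ 332 (mod 347)
16^128 ≡ 225 (mod 347)
16^173 = 16^(128+32+8+4+1) ≡ 1 (mod 347).
Result is 1, so (16/347) = 1.

1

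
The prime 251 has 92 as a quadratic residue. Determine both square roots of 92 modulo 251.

43, 208

Since 251 ≡ 3 (mod 4), a square root of 92 is 92^((251+1)/4) = 92^63 mod 251.
Repeated squaring: 92^2≡181, 92^4≡131, 92^8≡93, 92^16≡115, 92^32≡173 (mod 251).
92^63 = 92^(32+16+8+4+2+1) ≡ 208 (mod 251).
Check: 208² = 43264 ≡ 92 (mod 251). The two roots are 43 and 208.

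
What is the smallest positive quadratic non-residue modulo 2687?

5

(2/2687) = +1, so 2 is a residue.
(3/2687) = +1, so 3 is a residue.
(4/2687) = +1, so 4 is a residue.
(5/2687) = −1, so 5 is the smallest positive non-residue mod 2687.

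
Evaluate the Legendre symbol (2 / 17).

Pull out 2: since 17 ≡ 1 (mod 8), (2/17) = +1.
Reached (1/17) = 1. Collecting the sign flips along the way, the symbol is +1.

1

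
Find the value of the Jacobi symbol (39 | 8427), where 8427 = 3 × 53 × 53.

0

Reciprocity: 39 ≡ 3 and 8427 ≡ 3 (mod 4), so (39/8427) = −(8427/39).
Reduce top mod 39: now compute (3/39).
Reciprocity: 3 ≡ 3 and 39 ≡ 3 (mod 4), so (3/39) = −(39/3).
Reduce top mod 3: now compute (0/3).
Top reduces to 0: gcd > 1, so the symbol is 0.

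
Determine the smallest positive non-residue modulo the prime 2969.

(2/2969) = +1, so 2 is a residue.
(3/2969) = −1, so 3 is the smallest positive non-residue mod 2969.

3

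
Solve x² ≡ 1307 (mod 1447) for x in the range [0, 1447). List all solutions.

573, 874

Since 1447 ≡ 3 (mod 4), a square root of 1307 is 1307^((1447+1)/4) = 1307^362 mod 1447.
Repeated squaring: 1307^2≡789, 1307^4≡311, 1307^8≡1219, 1307^16≡1339, 1307^32≡88, 1307^64≡509, 1307^128≡68, 1307^256≡283 (mod 1447).
1307^362 = 1307^(256+64+32+8+2) ≡ 874 (mod 1447).
Check: 874² = 763876 ≡ 1307 (mod 1447). The two roots are 573 and 874.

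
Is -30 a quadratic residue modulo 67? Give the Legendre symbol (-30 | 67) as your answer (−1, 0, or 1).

First reduce: -30 ≡ 37 (mod 67).
Reciprocity: 37 ≡ 1 and 67 ≡ 3 (mod 4), so (37/67) = +(67/37).
Reduce top mod 37: now compute (30/37).
Pull out 2: since 37 ≡ 5 (mod 8), (2/37) = -1.
Reciprocity: 15 ≡ 3 and 37 ≡ 1 (mod 4), so (15/37) = +(37/15).
Reduce top mod 15: now compute (7/15).
Reciprocity: 7 ≡ 3 and 15 ≡ 3 (mod 4), so (7/15) = −(15/7).
Reduce top mod 7: now compute (1/7).
Reached (1/7) = 1. Collecting the sign flips along the way, the symbol is +1.

1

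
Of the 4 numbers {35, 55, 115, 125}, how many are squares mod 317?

0

(35/317) = -1 → non-residue.
(55/317) = -1 → non-residue.
(115/317) = -1 → non-residue.
(125/317) = -1 → non-residue.
Total quadratic residues among the 4: 0.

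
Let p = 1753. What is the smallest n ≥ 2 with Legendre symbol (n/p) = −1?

(2/1753) = +1, so 2 is a residue.
(3/1753) = +1, so 3 is a residue.
(4/1753) = +1, so 4 is a residue.
(5/1753) = −1, so 5 is the smallest positive non-residue mod 1753.

5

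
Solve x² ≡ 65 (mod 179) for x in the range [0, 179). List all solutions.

Since 179 ≡ 3 (mod 4), a square root of 65 is 65^((179+1)/4) = 65^45 mod 179.
Repeated squaring: 65^2≡108, 65^4≡29, 65^8≡125, 65^16≡52, 65^32≡19 (mod 179).
65^45 = 65^(32+8+4+1) ≡ 85 (mod 179).
Check: 85² = 7225 ≡ 65 (mod 179). The two roots are 85 and 94.

85, 94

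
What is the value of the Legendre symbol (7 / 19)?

1

Euler's criterion: (7/19) ≡ 7^9 (mod 19).
7^2 ≡ 11 (mod 19)
7^4 ≡ 7 (mod 19)
7^8 ≡ 11 (mod 19)
7^9 = 7^(8+1) ≡ 1 (mod 19).
Result is 1, so (7/19) = 1.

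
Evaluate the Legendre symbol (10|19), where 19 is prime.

Pull out 2: since 19 ≡ 3 (mod 8), (2/19) = -1.
Reciprocity: 5 ≡ 1 and 19 ≡ 3 (mod 4), so (5/19) = +(19/5).
Reduce top mod 5: now compute (4/5).
Pull out 2^2: since 5 ≡ 5 (mod 8), (2/5) = -1, so (2/5)^2 = +1.
Reached (1/5) = 1. Collecting the sign flips along the way, the symbol is -1.

-1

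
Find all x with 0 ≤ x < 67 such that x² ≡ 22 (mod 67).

Since 67 ≡ 3 (mod 4), a square root of 22 is 22^((67+1)/4) = 22^17 mod 67.
Repeated squaring: 22^2≡15, 22^4≡24, 22^8≡40, 22^16≡59 (mod 67).
22^17 = 22^(16+1) ≡ 25 (mod 67).
Check: 25² = 625 ≡ 22 (mod 67). The two roots are 25 and 42.

25, 42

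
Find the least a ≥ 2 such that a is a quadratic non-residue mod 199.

(2/199) = +1, so 2 is a residue.
(3/199) = −1, so 3 is the smallest positive non-residue mod 199.

3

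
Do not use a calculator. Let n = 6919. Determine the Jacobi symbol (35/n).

Reciprocity: 35 ≡ 3 and 6919 ≡ 3 (mod 4), so (35/6919) = −(6919/35).
Reduce top mod 35: now compute (24/35).
Pull out 2^3: since 35 ≡ 3 (mod 8), (2/35) = -1, so (2/35)^3 = -1.
Reciprocity: 3 ≡ 3 and 35 ≡ 3 (mod 4), so (3/35) = −(35/3).
Reduce top mod 3: now compute (2/3).
Pull out 2: since 3 ≡ 3 (mod 8), (2/3) = -1.
Reached (1/3) = 1. Collecting the sign flips along the way, the symbol is +1.

1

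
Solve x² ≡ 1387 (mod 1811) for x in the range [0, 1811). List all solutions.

838, 973

Since 1811 ≡ 3 (mod 4), a square root of 1387 is 1387^((1811+1)/4) = 1387^453 mod 1811.
Repeated squaring: 1387^2≡487, 1387^4≡1739, 1387^8≡1562, 1387^16≡427, 1387^32≡1229, 1387^64≡67, 1387^128≡867, 1387^256≡124 (mod 1811).
1387^453 = 1387^(256+128+64+4+1) ≡ 838 (mod 1811).
Check: 838² = 702244 ≡ 1387 (mod 1811). The two roots are 838 and 973.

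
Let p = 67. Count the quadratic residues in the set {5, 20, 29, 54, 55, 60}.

4

(5/67) = -1 → non-residue.
(20/67) = -1 → non-residue.
(29/67) = +1 → QR.
(54/67) = +1 → QR.
(55/67) = +1 → QR.
(60/67) = +1 → QR.
Total quadratic residues among the 6: 4.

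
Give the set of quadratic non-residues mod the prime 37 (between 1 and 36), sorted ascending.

Square k = 1,…,18 (k and 37−k give the same square):
1²=1, 2²=4, 3²=9, 4²=16, 5²=25, 6²=36, 7²≡12, 8²≡27, 9²≡7, 10²≡26, 11²≡10, 12²≡33, 13²≡21, 14²≡11, 15²≡3, 16²≡34, 17²≡30, 18²≡28 (mod 37).
The residues are {1, 3, 4, 7, 9, 10, 11, 12, 16, 21, 25, 26, 27, 28, 30, 33, 34, 36}; the non-residues are the remaining 18 nonzero classes.

2 5 6 8 13 14 15 17 18 19 20 22 23 24 29 31 32 35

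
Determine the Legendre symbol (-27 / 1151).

-1

First reduce: -27 ≡ 1124 (mod 1151).
Pull out 2^2: since 1151 ≡ 7 (mod 8), (2/1151) = +1, so (2/1151)^2 = +1.
Reciprocity: 281 ≡ 1 and 1151 ≡ 3 (mod 4), so (281/1151) = +(1151/281).
Reduce top mod 281: now compute (27/281).
Reciprocity: 27 ≡ 3 and 281 ≡ 1 (mod 4), so (27/281) = +(281/27).
Reduce top mod 27: now compute (11/27).
Reciprocity: 11 ≡ 3 and 27 ≡ 3 (mod 4), so (11/27) = −(27/11).
Reduce top mod 11: now compute (5/11).
Reciprocity: 5 ≡ 1 and 11 ≡ 3 (mod 4), so (5/11) = +(11/5).
Reduce top mod 5: now compute (1/5).
Reached (1/5) = 1. Collecting the sign flips along the way, the symbol is -1.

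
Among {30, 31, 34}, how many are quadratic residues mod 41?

1

(30/41) = -1 → non-residue.
(31/41) = +1 → QR.
(34/41) = -1 → non-residue.
Total quadratic residues among the 3: 1.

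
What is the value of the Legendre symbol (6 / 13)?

-1

Pull out 2: since 13 ≡ 5 (mod 8), (2/13) = -1.
Reciprocity: 3 ≡ 3 and 13 ≡ 1 (mod 4), so (3/13) = +(13/3).
Reduce top mod 3: now compute (1/3).
Reached (1/3) = 1. Collecting the sign flips along the way, the symbol is -1.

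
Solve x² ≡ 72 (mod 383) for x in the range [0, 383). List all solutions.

Since 383 ≡ 3 (mod 4), a square root of 72 is 72^((383+1)/4) = 72^96 mod 383.
Repeated squaring: 72^2≡205, 72^4≡278, 72^8≡301, 72^16≡213, 72^32≡175, 72^64≡368 (mod 383).
72^96 = 72^(64+32) ≡ 56 (mod 383).
Check: 56² = 3136 ≡ 72 (mod 383). The two roots are 56 and 327.

56, 327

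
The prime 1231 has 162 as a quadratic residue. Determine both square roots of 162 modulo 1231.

517, 714

Since 1231 ≡ 3 (mod 4), a square root of 162 is 162^((1231+1)/4) = 162^308 mod 1231.
Repeated squaring: 162^2≡393, 162^4≡574, 162^8≡799, 162^16≡743, 162^32≡561, 162^64≡816, 162^128≡1116, 162^256≡915 (mod 1231).
162^308 = 162^(256+32+16+4) ≡ 714 (mod 1231).
Check: 714² = 509796 ≡ 162 (mod 1231). The two roots are 517 and 714.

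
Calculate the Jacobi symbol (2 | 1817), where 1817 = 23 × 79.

Pull out 2: since 1817 ≡ 1 (mod 8), (2/1817) = +1.
Reached (1/1817) = 1. Collecting the sign flips along the way, the symbol is +1.

1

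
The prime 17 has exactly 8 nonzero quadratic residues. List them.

Square k = 1,…,8 (k and 17−k give the same square):
1²=1, 2²=4, 3²=9, 4²=16, 5²≡8, 6²≡2, 7²≡15, 8²≡13 (mod 17).
So the quadratic residues mod 17 are {1, 2, 4, 8, 9, 13, 15, 16}.

1, 2, 4, 8, 9, 13, 15, 16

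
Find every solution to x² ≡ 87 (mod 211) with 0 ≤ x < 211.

64, 147

Since 211 ≡ 3 (mod 4), a square root of 87 is 87^((211+1)/4) = 87^53 mod 211.
Repeated squaring: 87^2≡184, 87^4≡96, 87^8≡143, 87^16≡193, 87^32≡113 (mod 211).
87^53 = 87^(32+16+4+1) ≡ 64 (mod 211).
Check: 64² = 4096 ≡ 87 (mod 211). The two roots are 64 and 147.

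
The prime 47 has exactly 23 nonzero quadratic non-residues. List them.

Square k = 1,…,23 (k and 47−k give the same square):
1²=1, 2²=4, 3²=9, 4²=16, 5²=25, 6²=36, 7²≡2, 8²≡17, 9²≡34, 10²≡6, 11²≡27, 12²≡3, 13²≡28, 14²≡8, 15²≡37, 16²≡21, 17²≡7, 18²≡42, 19²≡32, 20²≡24, 21²≡18, 22²≡14, 23²≡12 (mod 47).
The residues are {1, 2, 3, 4, 6, 7, 8, 9, 12, 14, 16, 17, 18, 21, 24, 25, 27, 28, 32, 34, 36, 37, 42}; the non-residues are the remaining 23 nonzero classes.

5 10 11 13 15 19 20 22 23 26 29 30 31 33 35 38 39 40 41 43 44 45 46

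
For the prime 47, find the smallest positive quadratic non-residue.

(2/47) = +1, so 2 is a residue.
(3/47) = +1, so 3 is a residue.
(4/47) = +1, so 4 is a residue.
(5/47) = −1, so 5 is the smallest positive non-residue mod 47.

5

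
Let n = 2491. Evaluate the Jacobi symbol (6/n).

Pull out 2: since 2491 ≡ 3 (mod 8), (2/2491) = -1.
Reciprocity: 3 ≡ 3 and 2491 ≡ 3 (mod 4), so (3/2491) = −(2491/3).
Reduce top mod 3: now compute (1/3).
Reached (1/3) = 1. Collecting the sign flips along the way, the symbol is +1.

1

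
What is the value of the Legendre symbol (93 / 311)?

-1

Reciprocity: 93 ≡ 1 and 311 ≡ 3 (mod 4), so (93/311) = +(311/93).
Reduce top mod 93: now compute (32/93).
Pull out 2^5: since 93 ≡ 5 (mod 8), (2/93) = -1, so (2/93)^5 = -1.
Reached (1/93) = 1. Collecting the sign flips along the way, the symbol is -1.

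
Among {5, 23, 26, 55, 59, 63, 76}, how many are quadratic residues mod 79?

5

(5/79) = +1 → QR.
(23/79) = +1 → QR.
(26/79) = +1 → QR.
(55/79) = +1 → QR.
(59/79) = -1 → non-residue.
(63/79) = -1 → non-residue.
(76/79) = +1 → QR.
Total quadratic residues among the 7: 5.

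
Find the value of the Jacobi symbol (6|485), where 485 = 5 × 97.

Pull out 2: since 485 ≡ 5 (mod 8), (2/485) = -1.
Reciprocity: 3 ≡ 3 and 485 ≡ 1 (mod 4), so (3/485) = +(485/3).
Reduce top mod 3: now compute (2/3).
Pull out 2: since 3 ≡ 3 (mod 8), (2/3) = -1.
Reached (1/3) = 1. Collecting the sign flips along the way, the symbol is +1.

1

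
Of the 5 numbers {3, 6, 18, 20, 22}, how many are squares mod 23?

3

(3/23) = +1 → QR.
(6/23) = +1 → QR.
(18/23) = +1 → QR.
(20/23) = -1 → non-residue.
(22/23) = -1 → non-residue.
Total quadratic residues among the 5: 3.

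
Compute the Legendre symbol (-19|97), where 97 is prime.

-1

First reduce: -19 ≡ 78 (mod 97).
Pull out 2: since 97 ≡ 1 (mod 8), (2/97) = +1.
Reciprocity: 39 ≡ 3 and 97 ≡ 1 (mod 4), so (39/97) = +(97/39).
Reduce top mod 39: now compute (19/39).
Reciprocity: 19 ≡ 3 and 39 ≡ 3 (mod 4), so (19/39) = −(39/19).
Reduce top mod 19: now compute (1/19).
Reached (1/19) = 1. Collecting the sign flips along the way, the symbol is -1.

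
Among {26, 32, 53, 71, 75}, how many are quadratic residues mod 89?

(26/89) = -1 → non-residue.
(32/89) = +1 → QR.
(53/89) = +1 → QR.
(71/89) = +1 → QR.
(75/89) = -1 → non-residue.
Total quadratic residues among the 5: 3.

3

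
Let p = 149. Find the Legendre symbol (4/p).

Pull out 2^2: since 149 ≡ 5 (mod 8), (2/149) = -1, so (2/149)^2 = +1.
Reached (1/149) = 1. Collecting the sign flips along the way, the symbol is +1.

1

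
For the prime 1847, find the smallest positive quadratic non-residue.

(2/1847) = +1, so 2 is a residue.
(3/1847) = +1, so 3 is a residue.
(4/1847) = +1, so 4 is a residue.
(5/1847) = −1, so 5 is the smallest positive non-residue mod 1847.

5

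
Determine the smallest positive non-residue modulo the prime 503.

(2/503) = +1, so 2 is a residue.
(3/503) = +1, so 3 is a residue.
(4/503) = +1, so 4 is a residue.
(5/503) = −1, so 5 is the smallest positive non-residue mod 503.

5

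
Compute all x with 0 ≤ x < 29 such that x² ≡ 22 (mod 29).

14, 15

29 ≡ 1 (mod 4), so we find a root by search.
Trying successive values, 14² = 196 ≡ 22 (mod 29). The other root is 29 − 14 = 15.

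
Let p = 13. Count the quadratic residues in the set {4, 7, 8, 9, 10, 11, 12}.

(4/13) = +1 → QR.
(7/13) = -1 → non-residue.
(8/13) = -1 → non-residue.
(9/13) = +1 → QR.
(10/13) = +1 → QR.
(11/13) = -1 → non-residue.
(12/13) = +1 → QR.
Total quadratic residues among the 7: 4.

4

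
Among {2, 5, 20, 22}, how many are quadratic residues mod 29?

(2/29) = -1 → non-residue.
(5/29) = +1 → QR.
(20/29) = +1 → QR.
(22/29) = +1 → QR.
Total quadratic residues among the 4: 3.

3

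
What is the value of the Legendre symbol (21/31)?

-1

Reciprocity: 21 ≡ 1 and 31 ≡ 3 (mod 4), so (21/31) = +(31/21).
Reduce top mod 21: now compute (10/21).
Pull out 2: since 21 ≡ 5 (mod 8), (2/21) = -1.
Reciprocity: 5 ≡ 1 and 21 ≡ 1 (mod 4), so (5/21) = +(21/5).
Reduce top mod 5: now compute (1/5).
Reached (1/5) = 1. Collecting the sign flips along the way, the symbol is -1.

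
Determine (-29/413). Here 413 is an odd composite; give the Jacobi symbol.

1

First reduce: -29 ≡ 384 (mod 413).
Pull out 2^7: since 413 ≡ 5 (mod 8), (2/413) = -1, so (2/413)^7 = -1.
Reciprocity: 3 ≡ 3 and 413 ≡ 1 (mod 4), so (3/413) = +(413/3).
Reduce top mod 3: now compute (2/3).
Pull out 2: since 3 ≡ 3 (mod 8), (2/3) = -1.
Reached (1/3) = 1. Collecting the sign flips along the way, the symbol is +1.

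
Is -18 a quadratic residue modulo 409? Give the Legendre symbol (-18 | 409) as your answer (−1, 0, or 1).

1

Euler's criterion: (-18/409) ≡ 391^204 (mod 409).
391^2 ≡ 324 (mod 409)
391^4 ≡ 272 (mod 409)
391^8 ≡ 364 (mod 409)
391^16 ≡ 389 (mod 409)
391^32 ≡ 400 (mod 409)
391^64 ≡ 81 (mod 409)
391^128 ≡ 17 (mod 409)
391^204 = 391^(128+64+8+4) ≡ 1 (mod 409).
Result is 1, so (-18/409) = 1.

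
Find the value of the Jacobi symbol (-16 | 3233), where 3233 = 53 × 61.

First reduce: -16 ≡ 3217 (mod 3233).
Reciprocity: 3217 ≡ 1 and 3233 ≡ 1 (mod 4), so (3217/3233) = +(3233/3217).
Reduce top mod 3217: now compute (16/3217).
Pull out 2^4: since 3217 ≡ 1 (mod 8), (2/3217) = +1, so (2/3217)^4 = +1.
Reached (1/3217) = 1. Collecting the sign flips along the way, the symbol is +1.

1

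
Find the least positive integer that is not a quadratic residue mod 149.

(2/149) = −1, so 2 is the smallest positive non-residue mod 149.

2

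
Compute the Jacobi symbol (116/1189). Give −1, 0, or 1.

0

Pull out 2^2: since 1189 ≡ 5 (mod 8), (2/1189) = -1, so (2/1189)^2 = +1.
Reciprocity: 29 ≡ 1 and 1189 ≡ 1 (mod 4), so (29/1189) = +(1189/29).
Reduce top mod 29: now compute (0/29).
Top reduces to 0: gcd > 1, so the symbol is 0.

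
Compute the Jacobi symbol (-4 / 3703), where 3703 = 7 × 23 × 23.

First reduce: -4 ≡ 3699 (mod 3703).
Reciprocity: 3699 ≡ 3 and 3703 ≡ 3 (mod 4), so (3699/3703) = −(3703/3699).
Reduce top mod 3699: now compute (4/3699).
Pull out 2^2: since 3699 ≡ 3 (mod 8), (2/3699) = -1, so (2/3699)^2 = +1.
Reached (1/3699) = 1. Collecting the sign flips along the way, the symbol is -1.

-1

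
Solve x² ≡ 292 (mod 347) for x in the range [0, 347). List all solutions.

150, 197

Since 347 ≡ 3 (mod 4), a square root of 292 is 292^((347+1)/4) = 292^87 mod 347.
Repeated squaring: 292^2≡249, 292^4≡235, 292^8≡52, 292^16≡275, 292^32≡326, 292^64≡94 (mod 347).
292^87 = 292^(64+16+4+2+1) ≡ 197 (mod 347).
Check: 197² = 38809 ≡ 292 (mod 347). The two roots are 150 and 197.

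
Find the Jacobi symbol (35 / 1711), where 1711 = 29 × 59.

Reciprocity: 35 ≡ 3 and 1711 ≡ 3 (mod 4), so (35/1711) = −(1711/35).
Reduce top mod 35: now compute (31/35).
Reciprocity: 31 ≡ 3 and 35 ≡ 3 (mod 4), so (31/35) = −(35/31).
Reduce top mod 31: now compute (4/31).
Pull out 2^2: since 31 ≡ 7 (mod 8), (2/31) = +1, so (2/31)^2 = +1.
Reached (1/31) = 1. Collecting the sign flips along the way, the symbol is +1.

1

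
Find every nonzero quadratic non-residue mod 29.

Square k = 1,…,14 (k and 29−k give the same square):
1²=1, 2²=4, 3²=9, 4²=16, 5²=25, 6²≡7, 7²≡20, 8²≡6, 9²≡23, 10²≡13, 11²≡5, 12²≡28, 13²≡24, 14²≡22 (mod 29).
The residues are {1, 4, 5, 6, 7, 9, 13, 16, 20, 22, 23, 24, 25, 28}; the non-residues are the remaining 14 nonzero classes.

2,3,8,10,11,12,14,15,17,18,19,21,26,27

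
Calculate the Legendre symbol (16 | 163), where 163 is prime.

Pull out 2^4: since 163 ≡ 3 (mod 8), (2/163) = -1, so (2/163)^4 = +1.
Reached (1/163) = 1. Collecting the sign flips along the way, the symbol is +1.

1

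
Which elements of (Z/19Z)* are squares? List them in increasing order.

Square k = 1,…,9 (k and 19−k give the same square):
1²=1, 2²=4, 3²=9, 4²=16, 5²≡6, 6²≡17, 7²≡11, 8²≡7, 9²≡5 (mod 19).
So the quadratic residues mod 19 are {1, 4, 5, 6, 7, 9, 11, 16, 17}.

1, 4, 5, 6, 7, 9, 11, 16, 17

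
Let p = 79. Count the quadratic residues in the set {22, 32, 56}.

2

(22/79) = +1 → QR.
(32/79) = +1 → QR.
(56/79) = -1 → non-residue.
Total quadratic residues among the 3: 2.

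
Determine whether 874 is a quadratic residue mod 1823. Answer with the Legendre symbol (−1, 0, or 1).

-1

Pull out 2: since 1823 ≡ 7 (mod 8), (2/1823) = +1.
Reciprocity: 437 ≡ 1 and 1823 ≡ 3 (mod 4), so (437/1823) = +(1823/437).
Reduce top mod 437: now compute (75/437).
Reciprocity: 75 ≡ 3 and 437 ≡ 1 (mod 4), so (75/437) = +(437/75).
Reduce top mod 75: now compute (62/75).
Pull out 2: since 75 ≡ 3 (mod 8), (2/75) = -1.
Reciprocity: 31 ≡ 3 and 75 ≡ 3 (mod 4), so (31/75) = −(75/31).
Reduce top mod 31: now compute (13/31).
Reciprocity: 13 ≡ 1 and 31 ≡ 3 (mod 4), so (13/31) = +(31/13).
Reduce top mod 13: now compute (5/13).
Reciprocity: 5 ≡ 1 and 13 ≡ 1 (mod 4), so (5/13) = +(13/5).
Reduce top mod 5: now compute (3/5).
Reciprocity: 3 ≡ 3 and 5 ≡ 1 (mod 4), so (3/5) = +(5/3).
Reduce top mod 3: now compute (2/3).
Pull out 2: since 3 ≡ 3 (mod 8), (2/3) = -1.
Reached (1/3) = 1. Collecting the sign flips along the way, the symbol is -1.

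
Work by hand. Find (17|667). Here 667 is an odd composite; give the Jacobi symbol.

1

Reciprocity: 17 ≡ 1 and 667 ≡ 3 (mod 4), so (17/667) = +(667/17).
Reduce top mod 17: now compute (4/17).
Pull out 2^2: since 17 ≡ 1 (mod 8), (2/17) = +1, so (2/17)^2 = +1.
Reached (1/17) = 1. Collecting the sign flips along the way, the symbol is +1.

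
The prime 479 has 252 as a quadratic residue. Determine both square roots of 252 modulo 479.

Since 479 ≡ 3 (mod 4), a square root of 252 is 252^((479+1)/4) = 252^120 mod 479.
Repeated squaring: 252^2≡276, 252^4≡15, 252^8≡225, 252^16≡330, 252^32≡167, 252^64≡107 (mod 479).
252^120 = 252^(64+32+16+8) ≡ 251 (mod 479).
Check: 251² = 63001 ≡ 252 (mod 479). The two roots are 228 and 251.

228, 251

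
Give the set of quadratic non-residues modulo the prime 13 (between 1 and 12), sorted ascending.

2, 5, 6, 7, 8, 11

Square k = 1,…,6 (k and 13−k give the same square):
1²=1, 2²=4, 3²=9, 4²≡3, 5²≡12, 6²≡10 (mod 13).
The residues are {1, 3, 4, 9, 10, 12}; the non-residues are the remaining 6 nonzero classes.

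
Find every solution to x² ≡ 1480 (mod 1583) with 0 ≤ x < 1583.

602, 981

Since 1583 ≡ 3 (mod 4), a square root of 1480 is 1480^((1583+1)/4) = 1480^396 mod 1583.
Repeated squaring: 1480^2≡1111, 1480^4≡1164, 1480^8≡1431, 1480^16≡942, 1480^32≡884, 1480^64≡1037, 1480^128≡512, 1480^256≡949 (mod 1583).
1480^396 = 1480^(256+128+8+4) ≡ 602 (mod 1583).
Check: 602² = 362404 ≡ 1480 (mod 1583). The two roots are 602 and 981.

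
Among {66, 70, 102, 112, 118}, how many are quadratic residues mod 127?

(66/127) = -1 → non-residue.
(70/127) = +1 → QR.
(102/127) = -1 → non-residue.
(112/127) = -1 → non-residue.
(118/127) = -1 → non-residue.
Total quadratic residues among the 5: 1.

1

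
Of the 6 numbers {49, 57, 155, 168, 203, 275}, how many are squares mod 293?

3

(49/293) = +1 → QR.
(57/293) = +1 → QR.
(155/293) = -1 → non-residue.
(168/293) = -1 → non-residue.
(203/293) = +1 → QR.
(275/293) = -1 → non-residue.
Total quadratic residues among the 6: 3.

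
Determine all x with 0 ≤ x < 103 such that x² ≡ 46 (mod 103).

47, 56

Since 103 ≡ 3 (mod 4), a square root of 46 is 46^((103+1)/4) = 46^26 mod 103.
Repeated squaring: 46^2≡56, 46^4≡46, 46^8≡56, 46^16≡46 (mod 103).
46^26 = 46^(16+8+2) ≡ 56 (mod 103).
Check: 56² = 3136 ≡ 46 (mod 103). The two roots are 47 and 56.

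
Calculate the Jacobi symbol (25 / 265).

0

Reciprocity: 25 ≡ 1 and 265 ≡ 1 (mod 4), so (25/265) = +(265/25).
Reduce top mod 25: now compute (15/25).
Reciprocity: 15 ≡ 3 and 25 ≡ 1 (mod 4), so (15/25) = +(25/15).
Reduce top mod 15: now compute (10/15).
Pull out 2: since 15 ≡ 7 (mod 8), (2/15) = +1.
Reciprocity: 5 ≡ 1 and 15 ≡ 3 (mod 4), so (5/15) = +(15/5).
Reduce top mod 5: now compute (0/5).
Top reduces to 0: gcd > 1, so the symbol is 0.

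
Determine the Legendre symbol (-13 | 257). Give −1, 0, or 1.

First reduce: -13 ≡ 244 (mod 257).
Pull out 2^2: since 257 ≡ 1 (mod 8), (2/257) = +1, so (2/257)^2 = +1.
Reciprocity: 61 ≡ 1 and 257 ≡ 1 (mod 4), so (61/257) = +(257/61).
Reduce top mod 61: now compute (13/61).
Reciprocity: 13 ≡ 1 and 61 ≡ 1 (mod 4), so (13/61) = +(61/13).
Reduce top mod 13: now compute (9/13).
Reciprocity: 9 ≡ 1 and 13 ≡ 1 (mod 4), so (9/13) = +(13/9).
Reduce top mod 9: now compute (4/9).
Pull out 2^2: since 9 ≡ 1 (mod 8), (2/9) = +1, so (2/9)^2 = +1.
Reached (1/9) = 1. Collecting the sign flips along the way, the symbol is +1.

1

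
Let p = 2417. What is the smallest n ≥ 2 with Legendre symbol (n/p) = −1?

(2/2417) = +1, so 2 is a residue.
(3/2417) = −1, so 3 is the smallest positive non-residue mod 2417.

3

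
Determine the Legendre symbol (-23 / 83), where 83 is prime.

First reduce: -23 ≡ 60 (mod 83).
Pull out 2^2: since 83 ≡ 3 (mod 8), (2/83) = -1, so (2/83)^2 = +1.
Reciprocity: 15 ≡ 3 and 83 ≡ 3 (mod 4), so (15/83) = −(83/15).
Reduce top mod 15: now compute (8/15).
Pull out 2^3: since 15 ≡ 7 (mod 8), (2/15) = +1, so (2/15)^3 = +1.
Reached (1/15) = 1. Collecting the sign flips along the way, the symbol is -1.

-1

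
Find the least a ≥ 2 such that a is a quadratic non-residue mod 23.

(2/23) = +1, so 2 is a residue.
(3/23) = +1, so 3 is a residue.
(4/23) = +1, so 4 is a residue.
(5/23) = −1, so 5 is the smallest positive non-residue mod 23.

5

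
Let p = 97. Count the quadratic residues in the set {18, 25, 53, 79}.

4

(18/97) = +1 → QR.
(25/97) = +1 → QR.
(53/97) = +1 → QR.
(79/97) = +1 → QR.
Total quadratic residues among the 4: 4.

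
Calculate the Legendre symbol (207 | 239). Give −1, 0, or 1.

-1

Reciprocity: 207 ≡ 3 and 239 ≡ 3 (mod 4), so (207/239) = −(239/207).
Reduce top mod 207: now compute (32/207).
Pull out 2^5: since 207 ≡ 7 (mod 8), (2/207) = +1, so (2/207)^5 = +1.
Reached (1/207) = 1. Collecting the sign flips along the way, the symbol is -1.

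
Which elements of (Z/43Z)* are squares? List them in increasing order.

Square k = 1,…,21 (k and 43−k give the same square):
1²=1, 2²=4, 3²=9, 4²=16, 5²=25, 6²=36, 7²≡6, 8²≡21, 9²≡38, 10²≡14, 11²≡35, 12²≡15, 13²≡40, 14²≡24, 15²≡10, 16²≡41, 17²≡31, 18²≡23, 19²≡17, 20²≡13, 21²≡11 (mod 43).
So the quadratic residues mod 43 are {1, 4, 6, 9, 10, 11, 13, 14, 15, 16, 17, 21, 23, 24, 25, 31, 35, 36, 38, 40, 41}.

1 4 6 9 10 11 13 14 15 16 17 21 23 24 25 31 35 36 38 40 41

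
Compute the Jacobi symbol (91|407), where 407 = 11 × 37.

-1

Reciprocity: 91 ≡ 3 and 407 ≡ 3 (mod 4), so (91/407) = −(407/91).
Reduce top mod 91: now compute (43/91).
Reciprocity: 43 ≡ 3 and 91 ≡ 3 (mod 4), so (43/91) = −(91/43).
Reduce top mod 43: now compute (5/43).
Reciprocity: 5 ≡ 1 and 43 ≡ 3 (mod 4), so (5/43) = +(43/5).
Reduce top mod 5: now compute (3/5).
Reciprocity: 3 ≡ 3 and 5 ≡ 1 (mod 4), so (3/5) = +(5/3).
Reduce top mod 3: now compute (2/3).
Pull out 2: since 3 ≡ 3 (mod 8), (2/3) = -1.
Reached (1/3) = 1. Collecting the sign flips along the way, the symbol is -1.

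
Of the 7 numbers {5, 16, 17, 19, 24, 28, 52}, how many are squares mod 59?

(5/59) = +1 → QR.
(16/59) = +1 → QR.
(17/59) = +1 → QR.
(19/59) = +1 → QR.
(24/59) = -1 → non-residue.
(28/59) = +1 → QR.
(52/59) = -1 → non-residue.
Total quadratic residues among the 7: 5.

5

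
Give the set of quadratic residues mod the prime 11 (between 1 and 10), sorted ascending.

1,3,4,5,9

Square k = 1,…,5 (k and 11−k give the same square):
1²=1, 2²=4, 3²=9, 4²≡5, 5²≡3 (mod 11).
So the quadratic residues mod 11 are {1, 3, 4, 5, 9}.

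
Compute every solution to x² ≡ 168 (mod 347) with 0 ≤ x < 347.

140, 207

Since 347 ≡ 3 (mod 4), a square root of 168 is 168^((347+1)/4) = 168^87 mod 347.
Repeated squaring: 168^2≡117, 168^4≡156, 168^8≡46, 168^16≡34, 168^32≡115, 168^64≡39 (mod 347).
168^87 = 168^(64+16+4+2+1) ≡ 140 (mod 347).
Check: 140² = 19600 ≡ 168 (mod 347). The two roots are 140 and 207.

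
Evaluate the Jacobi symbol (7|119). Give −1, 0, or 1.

0

Reciprocity: 7 ≡ 3 and 119 ≡ 3 (mod 4), so (7/119) = −(119/7).
Reduce top mod 7: now compute (0/7).
Top reduces to 0: gcd > 1, so the symbol is 0.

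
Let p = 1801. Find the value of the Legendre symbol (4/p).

1

Pull out 2^2: since 1801 ≡ 1 (mod 8), (2/1801) = +1, so (2/1801)^2 = +1.
Reached (1/1801) = 1. Collecting the sign flips along the way, the symbol is +1.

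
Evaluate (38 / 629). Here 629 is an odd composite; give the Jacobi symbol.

Pull out 2: since 629 ≡ 5 (mod 8), (2/629) = -1.
Reciprocity: 19 ≡ 3 and 629 ≡ 1 (mod 4), so (19/629) = +(629/19).
Reduce top mod 19: now compute (2/19).
Pull out 2: since 19 ≡ 3 (mod 8), (2/19) = -1.
Reached (1/19) = 1. Collecting the sign flips along the way, the symbol is +1.

1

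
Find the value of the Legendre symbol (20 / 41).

1

Pull out 2^2: since 41 ≡ 1 (mod 8), (2/41) = +1, so (2/41)^2 = +1.
Reciprocity: 5 ≡ 1 and 41 ≡ 1 (mod 4), so (5/41) = +(41/5).
Reduce top mod 5: now compute (1/5).
Reached (1/5) = 1. Collecting the sign flips along the way, the symbol is +1.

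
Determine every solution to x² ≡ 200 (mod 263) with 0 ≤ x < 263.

Since 263 ≡ 3 (mod 4), a square root of 200 is 200^((263+1)/4) = 200^66 mod 263.
Repeated squaring: 200^2≡24, 200^4≡50, 200^8≡133, 200^16≡68, 200^32≡153, 200^64≡2 (mod 263).
200^66 = 200^(64+2) ≡ 48 (mod 263).
Check: 48² = 2304 ≡ 200 (mod 263). The two roots are 48 and 215.

48, 215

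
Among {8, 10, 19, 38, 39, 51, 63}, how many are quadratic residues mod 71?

4

(8/71) = +1 → QR.
(10/71) = +1 → QR.
(19/71) = +1 → QR.
(38/71) = +1 → QR.
(39/71) = -1 → non-residue.
(51/71) = -1 → non-residue.
(63/71) = -1 → non-residue.
Total quadratic residues among the 7: 4.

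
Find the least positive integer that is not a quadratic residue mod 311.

(2/311) = +1, so 2 is a residue.
(3/311) = +1, so 3 is a residue.
(4/311) = +1, so 4 is a residue.
(5/311) = +1, so 5 is a residue.
(6/311) = +1, so 6 is a residue.
(7/311) = +1, so 7 is a residue.
(8/311) = +1, so 8 is a residue.
(9/311) = +1, so 9 is a residue.
(10/311) = +1, so 10 is a residue.
(11/311) = −1, so 11 is the smallest positive non-residue mod 311.

11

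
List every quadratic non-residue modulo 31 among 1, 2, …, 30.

3 6 11 12 13 15 17 21 22 23 24 26 27 29 30

Square k = 1,…,15 (k and 31−k give the same square):
1²=1, 2²=4, 3²=9, 4²=16, 5²=25, 6²≡5, 7²≡18, 8²≡2, 9²≡19, 10²≡7, 11²≡28, 12²≡20, 13²≡14, 14²≡10, 15²≡8 (mod 31).
The residues are {1, 2, 4, 5, 7, 8, 9, 10, 14, 16, 18, 19, 20, 25, 28}; the non-residues are the remaining 15 nonzero classes.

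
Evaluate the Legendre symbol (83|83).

First reduce: 83 ≡ 0 (mod 83).
Top reduces to 0: gcd > 1, so the symbol is 0.

0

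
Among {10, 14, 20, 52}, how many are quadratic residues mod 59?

1

(10/59) = -1 → non-residue.
(14/59) = -1 → non-residue.
(20/59) = +1 → QR.
(52/59) = -1 → non-residue.
Total quadratic residues among the 4: 1.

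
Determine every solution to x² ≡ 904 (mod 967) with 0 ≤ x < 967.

329, 638

Since 967 ≡ 3 (mod 4), a square root of 904 is 904^((967+1)/4) = 904^242 mod 967.
Repeated squaring: 904^2≡101, 904^4≡531, 904^8≡564, 904^16≡920, 904^32≡275, 904^64≡199, 904^128≡921 (mod 967).
904^242 = 904^(128+64+32+16+2) ≡ 329 (mod 967).
Check: 329² = 108241 ≡ 904 (mod 967). The two roots are 329 and 638.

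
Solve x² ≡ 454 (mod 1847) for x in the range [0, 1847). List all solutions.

Since 1847 ≡ 3 (mod 4), a square root of 454 is 454^((1847+1)/4) = 454^462 mod 1847.
Repeated squaring: 454^2≡1099, 454^4≡1710, 454^8≡299, 454^16≡745, 454^32≡925, 454^64≡464, 454^128≡1044, 454^256≡206 (mod 1847).
454^462 = 454^(256+128+64+8+4+2) ≡ 415 (mod 1847).
Check: 415² = 172225 ≡ 454 (mod 1847). The two roots are 415 and 1432.

415, 1432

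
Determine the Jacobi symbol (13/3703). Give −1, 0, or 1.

-1

Reciprocity: 13 ≡ 1 and 3703 ≡ 3 (mod 4), so (13/3703) = +(3703/13).
Reduce top mod 13: now compute (11/13).
Reciprocity: 11 ≡ 3 and 13 ≡ 1 (mod 4), so (11/13) = +(13/11).
Reduce top mod 11: now compute (2/11).
Pull out 2: since 11 ≡ 3 (mod 8), (2/11) = -1.
Reached (1/11) = 1. Collecting the sign flips along the way, the symbol is -1.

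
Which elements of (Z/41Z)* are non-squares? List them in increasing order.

Square k = 1,…,20 (k and 41−k give the same square):
1²=1, 2²=4, 3²=9, 4²=16, 5²=25, 6²=36, 7²≡8, 8²≡23, 9²≡40, 10²≡18, 11²≡39, 12²≡21, 13²≡5, 14²≡32, 15²≡20, 16²≡10, 17²≡2, 18²≡37, 19²≡33, 20²≡31 (mod 41).
The residues are {1, 2, 4, 5, 8, 9, 10, 16, 18, 20, 21, 23, 25, 31, 32, 33, 36, 37, 39, 40}; the non-residues are the remaining 20 nonzero classes.

3, 6, 7, 11, 12, 13, 14, 15, 17, 19, 22, 24, 26, 27, 28, 29, 30, 34, 35, 38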